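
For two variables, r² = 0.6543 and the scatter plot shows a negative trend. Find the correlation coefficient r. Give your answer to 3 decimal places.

-0.809

|r| = √0.6543 = 0.809
The association is negative, so r = −0.809.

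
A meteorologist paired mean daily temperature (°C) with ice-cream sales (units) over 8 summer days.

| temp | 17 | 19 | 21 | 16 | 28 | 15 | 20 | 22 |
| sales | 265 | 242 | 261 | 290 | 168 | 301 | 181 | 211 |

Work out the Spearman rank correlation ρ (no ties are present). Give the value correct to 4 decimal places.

-0.8810

Rank temp: 3, 4, 6, 2, 8, 1, 5, 7
Rank sales: 6, 4, 5, 7, 1, 8, 2, 3
d = rank(temp) − rank(sales): -3, 0, 1, -5, 7, -7, 3, 4; Σd² = 158
ρ = 1 − 6Σd² / [n(n²−1)] = 1 − 6×158 / (8×63) = 1 − 948/504 ≈ -0.8810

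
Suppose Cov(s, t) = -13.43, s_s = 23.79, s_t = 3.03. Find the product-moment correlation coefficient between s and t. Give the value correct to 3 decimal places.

r = Cov(s,t) / (s_s · s_t) = -13.43 / (23.79 × 3.03)
  = -13.43 / 72.0837 ≈ -0.186

-0.186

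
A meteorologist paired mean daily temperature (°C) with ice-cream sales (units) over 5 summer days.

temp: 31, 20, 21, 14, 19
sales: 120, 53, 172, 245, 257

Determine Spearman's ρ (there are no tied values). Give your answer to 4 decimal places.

-0.6000

Rank temp: 5, 3, 4, 1, 2
Rank sales: 2, 1, 3, 4, 5
d = rank(temp) − rank(sales): 3, 2, 1, -3, -3; Σd² = 32
ρ = 1 − 6Σd² / [n(n²−1)] = 1 − 6×32 / (5×24) = 1 − 192/120 ≈ -0.6000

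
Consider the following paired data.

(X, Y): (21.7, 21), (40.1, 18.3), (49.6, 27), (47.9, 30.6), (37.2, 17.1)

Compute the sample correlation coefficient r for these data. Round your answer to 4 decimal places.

n = 5, ΣX = 196.5, ΣY = 114, ΣX² = 8217.31, ΣY² = 2733.66, ΣXY = 4630.59
nΣXY − ΣXΣY = 23152.95 − 22401 = 751.95
nΣX² − (ΣX)² = 41086.55 − 38612.25 = 2474.3; nΣY² − (ΣY)² = 13668.3 − 12996 = 672.3
r = 751.95 / √(2474.3 × 672.3) = 751.95 / 1289.7565 ≈ 0.5830

0.5830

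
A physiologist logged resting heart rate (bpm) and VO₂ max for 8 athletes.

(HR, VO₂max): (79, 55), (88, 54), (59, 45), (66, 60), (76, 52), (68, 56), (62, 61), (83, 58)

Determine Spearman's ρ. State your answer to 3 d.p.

-0.095

Rank HR: 6, 8, 1, 3, 5, 4, 2, 7
Rank VO₂max: 4, 3, 1, 7, 2, 5, 8, 6
d = rank(HR) − rank(VO₂max): 2, 5, 0, -4, 3, -1, -6, 1; Σd² = 92
ρ = 1 − 6Σd² / [n(n²−1)] = 1 − 6×92 / (8×63) = 1 − 552/504 ≈ -0.095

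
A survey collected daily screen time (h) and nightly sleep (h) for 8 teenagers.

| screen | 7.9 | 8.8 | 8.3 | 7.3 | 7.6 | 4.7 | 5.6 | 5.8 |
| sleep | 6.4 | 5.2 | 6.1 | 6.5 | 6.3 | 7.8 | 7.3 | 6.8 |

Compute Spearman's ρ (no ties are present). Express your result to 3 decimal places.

Rank screen: 6, 8, 7, 4, 5, 1, 2, 3
Rank sleep: 4, 1, 2, 5, 3, 8, 7, 6
d = rank(screen) − rank(sleep): 2, 7, 5, -1, 2, -7, -5, -3; Σd² = 166
ρ = 1 − 6Σd² / [n(n²−1)] = 1 − 6×166 / (8×63) = 1 − 996/504 ≈ -0.976

-0.976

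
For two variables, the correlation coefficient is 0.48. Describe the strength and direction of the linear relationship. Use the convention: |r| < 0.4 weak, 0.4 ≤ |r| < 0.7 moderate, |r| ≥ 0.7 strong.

r = 0.48 > 0 so the relationship is positive.
|r| = 0.48, which falls in the moderate range.

moderate positive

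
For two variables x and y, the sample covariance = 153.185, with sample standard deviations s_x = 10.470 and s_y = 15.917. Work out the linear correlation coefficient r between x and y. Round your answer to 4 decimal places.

r = Cov(x,y) / (s_x · s_y) = 153.185 / (10.470 × 15.917)
  = 153.185 / 166.6510 ≈ 0.9192

0.9192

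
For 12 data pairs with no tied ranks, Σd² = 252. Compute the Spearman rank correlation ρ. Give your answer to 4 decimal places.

0.1189

ρ = 1 − 6Σd² / [n(n²−1)] = 1 − 6×252 / (12×143)
  = 1 − 1512/1716 = 1 − 0.88112 ≈ 0.1189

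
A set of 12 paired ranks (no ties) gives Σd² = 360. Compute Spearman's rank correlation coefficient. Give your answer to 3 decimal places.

ρ = 1 − 6Σd² / [n(n²−1)] = 1 − 6×360 / (12×143)
  = 1 − 2160/1716 = 1 − 1.2587 ≈ -0.259

-0.259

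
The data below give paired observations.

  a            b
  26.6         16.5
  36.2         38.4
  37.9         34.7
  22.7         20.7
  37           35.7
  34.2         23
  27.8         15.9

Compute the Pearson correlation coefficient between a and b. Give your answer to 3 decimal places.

0.839

n = 7, Σa = 222.4, Σb = 184.9, Σa² = 7281.18, Σb² = 5435.69, Σab = 6163.52
nΣab − ΣaΣb = 43144.64 − 41121.76 = 2022.88
nΣa² − (Σa)² = 50968.26 − 49461.76 = 1506.5; nΣb² − (Σb)² = 38049.83 − 34188.01 = 3861.82
r = 2022.88 / √(1506.5 × 3861.82) = 2022.88 / 2412.0182 ≈ 0.839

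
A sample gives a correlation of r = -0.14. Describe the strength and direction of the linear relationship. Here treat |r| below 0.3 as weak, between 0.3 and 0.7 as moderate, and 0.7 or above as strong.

r = -0.14 < 0 so the relationship is negative.
|r| = 0.14, which falls in the weak range.

weak negative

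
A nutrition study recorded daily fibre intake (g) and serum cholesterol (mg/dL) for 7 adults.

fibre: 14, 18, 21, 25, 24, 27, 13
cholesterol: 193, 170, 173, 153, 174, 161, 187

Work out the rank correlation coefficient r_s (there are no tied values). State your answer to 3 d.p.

Rank fibre: 2, 3, 4, 6, 5, 7, 1
Rank cholesterol: 7, 3, 4, 1, 5, 2, 6
d = rank(fibre) − rank(cholesterol): -5, 0, 0, 5, 0, 5, -5; Σd² = 100
ρ = 1 − 6Σd² / [n(n²−1)] = 1 − 6×100 / (7×48) = 1 − 600/336 ≈ -0.786

-0.786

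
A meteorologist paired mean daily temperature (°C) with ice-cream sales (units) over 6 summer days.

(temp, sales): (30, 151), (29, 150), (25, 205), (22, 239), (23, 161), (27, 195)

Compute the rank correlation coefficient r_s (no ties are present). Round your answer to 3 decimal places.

Rank temp: 6, 5, 3, 1, 2, 4
Rank sales: 2, 1, 5, 6, 3, 4
d = rank(temp) − rank(sales): 4, 4, -2, -5, -1, 0; Σd² = 62
ρ = 1 − 6Σd² / [n(n²−1)] = 1 − 6×62 / (6×35) = 1 − 372/210 ≈ -0.771

-0.771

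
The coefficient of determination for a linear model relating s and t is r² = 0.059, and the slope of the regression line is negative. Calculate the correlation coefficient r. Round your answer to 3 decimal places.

|r| = √0.059 = 0.243
The association is negative, so r = −0.243.

-0.243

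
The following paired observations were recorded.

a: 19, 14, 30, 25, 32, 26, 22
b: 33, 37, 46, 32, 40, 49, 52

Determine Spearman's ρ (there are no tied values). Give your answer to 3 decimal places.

0.286

Rank a: 2, 1, 6, 4, 7, 5, 3
Rank b: 2, 3, 5, 1, 4, 6, 7
d = rank(a) − rank(b): 0, -2, 1, 3, 3, -1, -4; Σd² = 40
ρ = 1 − 6Σd² / [n(n²−1)] = 1 − 6×40 / (7×48) = 1 − 240/336 ≈ 0.286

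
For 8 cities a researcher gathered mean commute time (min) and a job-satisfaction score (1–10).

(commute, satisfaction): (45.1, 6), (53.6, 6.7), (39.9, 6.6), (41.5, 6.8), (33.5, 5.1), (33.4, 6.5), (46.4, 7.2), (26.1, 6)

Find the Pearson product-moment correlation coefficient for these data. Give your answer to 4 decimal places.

n = 8, Σx = 319.5, Σy = 50.9, Σx² = 13293.21, Σy² = 326.79, Σxy = 2053.89
nΣxy − ΣxΣy = 16431.12 − 16262.55 = 168.57
nΣx² − (Σx)² = 106345.68 − 102080.25 = 4265.43; nΣy² − (Σy)² = 2614.32 − 2590.81 = 23.51
r = 168.57 / √(4265.43 × 23.51) = 168.57 / 316.6706 ≈ 0.5323

0.5323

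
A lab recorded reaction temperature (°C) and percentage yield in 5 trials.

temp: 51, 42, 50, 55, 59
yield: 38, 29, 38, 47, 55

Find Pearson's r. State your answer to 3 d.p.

n = 5, Σx = 257, Σy = 207, Σx² = 13371, Σy² = 8963, Σxy = 10886
nΣxy − ΣxΣy = 54430 − 53199 = 1231
nΣx² − (Σx)² = 66855 − 66049 = 806; nΣy² − (Σy)² = 44815 − 42849 = 1966
r = 1231 / √(806 × 1966) = 1231 / 1258.8074 ≈ 0.978

0.978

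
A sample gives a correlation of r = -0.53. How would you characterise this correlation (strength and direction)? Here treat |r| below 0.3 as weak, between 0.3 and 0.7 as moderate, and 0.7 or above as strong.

moderate negative

r = -0.53 < 0 so the relationship is negative.
|r| = 0.53, which falls in the moderate range.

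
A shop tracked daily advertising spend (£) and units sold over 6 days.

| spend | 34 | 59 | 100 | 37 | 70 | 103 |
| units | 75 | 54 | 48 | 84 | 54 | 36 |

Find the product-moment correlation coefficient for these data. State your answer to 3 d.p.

-0.922

n = 6, Σx = 403, Σy = 351, Σx² = 31515, Σy² = 22113, Σxy = 21132
nΣxy − ΣxΣy = 126792 − 141453 = -14661
nΣx² − (Σx)² = 189090 − 162409 = 26681; nΣy² − (Σy)² = 132678 − 123201 = 9477
r = -14661 / √(26681 × 9477) = -14661 / 15901.4413 ≈ -0.922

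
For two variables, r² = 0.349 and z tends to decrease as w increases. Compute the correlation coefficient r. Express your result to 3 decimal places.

|r| = √0.349 = 0.591
The association is negative, so r = −0.591.

-0.591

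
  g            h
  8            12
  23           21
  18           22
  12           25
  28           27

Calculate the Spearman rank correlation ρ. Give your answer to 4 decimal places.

Rank g: 1, 4, 3, 2, 5
Rank h: 1, 2, 3, 4, 5
d = rank(g) − rank(h): 0, 2, 0, -2, 0; Σd² = 8
ρ = 1 − 6Σd² / [n(n²−1)] = 1 − 6×8 / (5×24) = 1 − 48/120 ≈ 0.6000

0.6000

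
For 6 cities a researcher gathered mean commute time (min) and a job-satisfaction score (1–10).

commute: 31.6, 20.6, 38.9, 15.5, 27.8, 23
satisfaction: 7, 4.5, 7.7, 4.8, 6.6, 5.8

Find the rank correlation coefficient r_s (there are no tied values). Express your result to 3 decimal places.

Rank commute: 5, 2, 6, 1, 4, 3
Rank satisfaction: 5, 1, 6, 2, 4, 3
d = rank(commute) − rank(satisfaction): 0, 1, 0, -1, 0, 0; Σd² = 2
ρ = 1 − 6Σd² / [n(n²−1)] = 1 − 6×2 / (6×35) = 1 − 12/210 ≈ 0.943

0.943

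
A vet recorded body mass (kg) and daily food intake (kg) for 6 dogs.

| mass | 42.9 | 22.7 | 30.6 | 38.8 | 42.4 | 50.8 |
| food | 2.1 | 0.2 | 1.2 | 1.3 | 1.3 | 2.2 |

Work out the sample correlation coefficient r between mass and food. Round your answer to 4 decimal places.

n = 6, Σx = 228.2, Σy = 8.3, Σx² = 9175.9, Σy² = 14.11, Σxy = 348.67
nΣxy − ΣxΣy = 2092.02 − 1894.06 = 197.96
nΣx² − (Σx)² = 55055.4 − 52075.24 = 2980.16; nΣy² − (Σy)² = 84.66 − 68.89 = 15.77
r = 197.96 / √(2980.16 × 15.77) = 197.96 / 216.7882 ≈ 0.9131

0.9131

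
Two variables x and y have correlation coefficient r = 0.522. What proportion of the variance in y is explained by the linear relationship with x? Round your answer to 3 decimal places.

0.272

r² = (0.522)² = 0.272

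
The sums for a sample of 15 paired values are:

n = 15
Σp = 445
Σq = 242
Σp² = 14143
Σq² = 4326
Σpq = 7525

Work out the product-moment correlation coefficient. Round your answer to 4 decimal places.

0.5486

r = (nΣpq − ΣpΣq) / √[(nΣp² − (Σp)²)(nΣq² − (Σq)²)]
Numerator: 15×7525 − 445×242 = 5185
Denominator: √[(212145 − 198025)(64890 − 58564)] = √[14120 × 6326] = 9451.0909
r = 5185 / 9451.0909 ≈ 0.5486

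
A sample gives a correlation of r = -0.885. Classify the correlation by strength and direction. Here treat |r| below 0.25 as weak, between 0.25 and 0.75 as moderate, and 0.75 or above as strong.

strong negative

r = -0.885 < 0 so the relationship is negative.
|r| = 0.885, which falls in the strong range.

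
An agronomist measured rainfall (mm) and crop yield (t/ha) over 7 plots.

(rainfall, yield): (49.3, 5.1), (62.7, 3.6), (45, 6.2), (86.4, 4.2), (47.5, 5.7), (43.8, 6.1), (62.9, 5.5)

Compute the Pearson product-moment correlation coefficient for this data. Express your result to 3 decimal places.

-0.722

n = 7, Σx = 397.6, Σy = 36.4, Σx² = 23982.84, Σy² = 195, Σxy = 2002.91
nΣxy − ΣxΣy = 14020.37 − 14472.64 = -452.27
nΣx² − (Σx)² = 167879.88 − 158085.76 = 9794.12; nΣy² − (Σy)² = 1365 − 1324.96 = 40.04
r = -452.27 / √(9794.12 × 40.04) = -452.27 / 626.2241 ≈ -0.722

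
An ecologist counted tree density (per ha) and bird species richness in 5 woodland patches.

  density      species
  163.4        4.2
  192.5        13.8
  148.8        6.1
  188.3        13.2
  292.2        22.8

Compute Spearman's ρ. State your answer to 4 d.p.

Rank density: 2, 4, 1, 3, 5
Rank species: 1, 4, 2, 3, 5
d = rank(density) − rank(species): 1, 0, -1, 0, 0; Σd² = 2
ρ = 1 − 6Σd² / [n(n²−1)] = 1 − 6×2 / (5×24) = 1 − 12/120 ≈ 0.9000

0.9000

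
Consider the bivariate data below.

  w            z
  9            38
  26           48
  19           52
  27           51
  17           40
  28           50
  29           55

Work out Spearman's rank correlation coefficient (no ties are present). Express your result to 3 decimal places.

0.750

Rank w: 1, 4, 3, 5, 2, 6, 7
Rank z: 1, 3, 6, 5, 2, 4, 7
d = rank(w) − rank(z): 0, 1, -3, 0, 0, 2, 0; Σd² = 14
ρ = 1 − 6Σd² / [n(n²−1)] = 1 − 6×14 / (7×48) = 1 − 84/336 ≈ 0.750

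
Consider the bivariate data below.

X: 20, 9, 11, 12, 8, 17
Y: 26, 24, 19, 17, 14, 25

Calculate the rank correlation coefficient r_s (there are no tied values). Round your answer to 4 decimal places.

Rank X: 6, 2, 3, 4, 1, 5
Rank Y: 6, 4, 3, 2, 1, 5
d = rank(X) − rank(Y): 0, -2, 0, 2, 0, 0; Σd² = 8
ρ = 1 − 6Σd² / [n(n²−1)] = 1 − 6×8 / (6×35) = 1 − 48/210 ≈ 0.7714

0.7714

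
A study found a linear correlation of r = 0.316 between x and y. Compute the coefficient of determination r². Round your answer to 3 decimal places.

r² = (0.316)² = 0.100

0.100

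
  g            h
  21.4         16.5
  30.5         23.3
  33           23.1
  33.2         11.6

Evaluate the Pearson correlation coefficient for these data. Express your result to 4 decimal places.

n = 4, Σg = 118.1, Σh = 74.5, Σg² = 3579.45, Σh² = 1483.31, Σgh = 2211.17
nΣgh − ΣgΣh = 8844.68 − 8798.45 = 46.23
nΣg² − (Σg)² = 14317.8 − 13947.61 = 370.19; nΣh² − (Σh)² = 5933.24 − 5550.25 = 382.99
r = 46.23 / √(370.19 × 382.99) = 46.23 / 376.5356 ≈ 0.1228

0.1228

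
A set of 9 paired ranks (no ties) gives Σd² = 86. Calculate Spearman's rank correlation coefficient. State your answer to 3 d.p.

ρ = 1 − 6Σd² / [n(n²−1)] = 1 − 6×86 / (9×80)
  = 1 − 516/720 = 1 − 0.7167 ≈ 0.283

0.283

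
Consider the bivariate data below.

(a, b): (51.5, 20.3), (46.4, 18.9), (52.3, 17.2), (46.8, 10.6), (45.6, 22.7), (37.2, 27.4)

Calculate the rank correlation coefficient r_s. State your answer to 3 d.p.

Rank a: 5, 3, 6, 4, 2, 1
Rank b: 4, 3, 2, 1, 5, 6
d = rank(a) − rank(b): 1, 0, 4, 3, -3, -5; Σd² = 60
ρ = 1 − 6Σd² / [n(n²−1)] = 1 − 6×60 / (6×35) = 1 − 360/210 ≈ -0.714

-0.714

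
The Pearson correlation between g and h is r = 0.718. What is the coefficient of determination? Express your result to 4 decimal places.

0.5155

r² = (0.718)² = 0.5155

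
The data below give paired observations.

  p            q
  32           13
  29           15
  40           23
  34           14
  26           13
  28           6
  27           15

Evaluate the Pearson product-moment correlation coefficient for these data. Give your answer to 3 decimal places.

0.702

n = 7, Σp = 216, Σq = 99, Σp² = 6810, Σq² = 1549, Σpq = 3158
nΣpq − ΣpΣq = 22106 − 21384 = 722
nΣp² − (Σp)² = 47670 − 46656 = 1014; nΣq² − (Σq)² = 10843 − 9801 = 1042
r = 722 / √(1014 × 1042) = 722 / 1027.9047 ≈ 0.702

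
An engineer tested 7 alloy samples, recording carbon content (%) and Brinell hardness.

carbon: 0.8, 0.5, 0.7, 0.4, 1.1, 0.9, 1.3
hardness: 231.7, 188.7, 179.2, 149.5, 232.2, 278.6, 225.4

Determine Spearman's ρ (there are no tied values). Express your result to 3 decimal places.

Rank carbon: 4, 2, 3, 1, 6, 5, 7
Rank hardness: 5, 3, 2, 1, 6, 7, 4
d = rank(carbon) − rank(hardness): -1, -1, 1, 0, 0, -2, 3; Σd² = 16
ρ = 1 − 6Σd² / [n(n²−1)] = 1 − 6×16 / (7×48) = 1 − 96/336 ≈ 0.714

0.714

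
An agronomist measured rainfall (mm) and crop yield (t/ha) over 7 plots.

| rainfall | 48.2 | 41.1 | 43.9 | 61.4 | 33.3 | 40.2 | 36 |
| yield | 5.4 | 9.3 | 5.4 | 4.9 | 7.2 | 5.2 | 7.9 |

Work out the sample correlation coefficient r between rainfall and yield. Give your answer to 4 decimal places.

-0.5789

n = 7, Σx = 304.1, Σy = 45.3, Σx² = 13730.55, Σy² = 310.11, Σxy = 1913.63
nΣxy − ΣxΣy = 13395.41 − 13775.73 = -380.32
nΣx² − (Σx)² = 96113.85 − 92476.81 = 3637.04; nΣy² − (Σy)² = 2170.77 − 2052.09 = 118.68
r = -380.32 / √(3637.04 × 118.68) = -380.32 / 656.9961 ≈ -0.5789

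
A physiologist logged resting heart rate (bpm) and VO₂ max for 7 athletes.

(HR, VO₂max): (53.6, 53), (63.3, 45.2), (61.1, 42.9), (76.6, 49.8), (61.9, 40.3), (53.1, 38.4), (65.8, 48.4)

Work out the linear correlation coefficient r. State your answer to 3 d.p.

n = 7, Σx = 435.4, Σy = 318, Σx² = 27461.48, Σy² = 14613.7, Σxy = 19856.16
nΣxy − ΣxΣy = 138993.12 − 138457.2 = 535.92
nΣx² − (Σx)² = 192230.36 − 189573.16 = 2657.2; nΣy² − (Σy)² = 102295.9 − 101124 = 1171.9
r = 535.92 / √(2657.2 × 1171.9) = 535.92 / 1764.6452 ≈ 0.304

0.304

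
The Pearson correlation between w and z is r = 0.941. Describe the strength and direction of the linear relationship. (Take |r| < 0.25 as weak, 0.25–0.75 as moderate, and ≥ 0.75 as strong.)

r = 0.941 > 0 so the relationship is positive.
|r| = 0.941, which falls in the strong range.

strong positive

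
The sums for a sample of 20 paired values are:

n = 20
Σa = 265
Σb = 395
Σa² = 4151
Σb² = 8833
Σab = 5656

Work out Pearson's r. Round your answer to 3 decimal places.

r = (nΣab − ΣaΣb) / √[(nΣa² − (Σa)²)(nΣb² − (Σb)²)]
Numerator: 20×5656 − 265×395 = 8445
Denominator: √[(83020 − 70225)(176660 − 156025)] = √[12795 × 20635] = 16248.8407
r = 8445 / 16248.8407 ≈ 0.520

0.520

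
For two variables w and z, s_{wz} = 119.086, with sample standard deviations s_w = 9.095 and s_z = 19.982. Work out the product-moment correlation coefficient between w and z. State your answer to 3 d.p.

r = Cov(w,z) / (s_w · s_z) = 119.086 / (9.095 × 19.982)
  = 119.086 / 181.7363 ≈ 0.655

0.655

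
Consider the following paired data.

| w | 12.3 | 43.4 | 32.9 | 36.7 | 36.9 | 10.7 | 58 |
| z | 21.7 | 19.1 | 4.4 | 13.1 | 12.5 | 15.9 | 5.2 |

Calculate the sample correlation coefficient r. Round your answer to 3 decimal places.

n = 7, Σw = 230.9, Σz = 91.9, Σw² = 9304.25, Σz² = 1462.77, Σwz = 2654.36
nΣwz − ΣwΣz = 18580.52 − 21219.71 = -2639.19
nΣw² − (Σw)² = 65129.75 − 53314.81 = 11814.94; nΣz² − (Σz)² = 10239.39 − 8445.61 = 1793.78
r = -2639.19 / √(11814.94 × 1793.78) = -2639.19 / 4603.6293 ≈ -0.573

-0.573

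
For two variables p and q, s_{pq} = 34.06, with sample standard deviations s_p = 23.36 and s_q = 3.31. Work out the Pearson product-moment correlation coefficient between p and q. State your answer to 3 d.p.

r = Cov(p,q) / (s_p · s_q) = 34.06 / (23.36 × 3.31)
  = 34.06 / 77.3216 ≈ 0.440

0.440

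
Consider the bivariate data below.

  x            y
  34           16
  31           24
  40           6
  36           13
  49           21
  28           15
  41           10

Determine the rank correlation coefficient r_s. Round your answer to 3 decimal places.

Rank x: 3, 2, 5, 4, 7, 1, 6
Rank y: 5, 7, 1, 3, 6, 4, 2
d = rank(x) − rank(y): -2, -5, 4, 1, 1, -3, 4; Σd² = 72
ρ = 1 − 6Σd² / [n(n²−1)] = 1 − 6×72 / (7×48) = 1 − 432/336 ≈ -0.286

-0.286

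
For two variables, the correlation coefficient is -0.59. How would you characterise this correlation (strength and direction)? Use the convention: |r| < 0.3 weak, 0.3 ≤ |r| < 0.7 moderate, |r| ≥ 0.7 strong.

r = -0.59 < 0 so the relationship is negative.
|r| = 0.59, which falls in the moderate range.

moderate negative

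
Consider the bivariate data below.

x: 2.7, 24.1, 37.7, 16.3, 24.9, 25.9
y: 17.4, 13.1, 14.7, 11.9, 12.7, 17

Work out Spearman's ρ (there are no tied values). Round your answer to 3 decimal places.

0.029

Rank x: 1, 3, 6, 2, 4, 5
Rank y: 6, 3, 4, 1, 2, 5
d = rank(x) − rank(y): -5, 0, 2, 1, 2, 0; Σd² = 34
ρ = 1 − 6Σd² / [n(n²−1)] = 1 − 6×34 / (6×35) = 1 − 204/210 ≈ 0.029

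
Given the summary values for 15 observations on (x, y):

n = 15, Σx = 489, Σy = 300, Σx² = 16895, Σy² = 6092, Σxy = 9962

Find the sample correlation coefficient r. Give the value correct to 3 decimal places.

r = (nΣxy − ΣxΣy) / √[(nΣx² − (Σx)²)(nΣy² − (Σy)²)]
Numerator: 15×9962 − 489×300 = 2730
Denominator: √[(253425 − 239121)(91380 − 90000)] = √[14304 × 1380] = 4442.9180
r = 2730 / 4442.9180 ≈ 0.614

0.614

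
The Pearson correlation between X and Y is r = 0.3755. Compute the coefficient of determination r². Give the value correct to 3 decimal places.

0.141

r² = (0.3755)² = 0.141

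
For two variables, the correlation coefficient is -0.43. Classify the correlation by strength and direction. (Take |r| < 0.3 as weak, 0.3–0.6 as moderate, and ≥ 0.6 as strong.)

moderate negative

r = -0.43 < 0 so the relationship is negative.
|r| = 0.43, which falls in the moderate range.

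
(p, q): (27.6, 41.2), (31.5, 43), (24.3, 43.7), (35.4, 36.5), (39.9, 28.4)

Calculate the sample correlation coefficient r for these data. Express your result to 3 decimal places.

-0.899

n = 5, Σp = 158.7, Σq = 192.8, Σp² = 5189.67, Σq² = 7594.94, Σpq = 5978.79
nΣpq − ΣpΣq = 29893.95 − 30597.36 = -703.41
nΣp² − (Σp)² = 25948.35 − 25185.69 = 762.66; nΣq² − (Σq)² = 37974.7 − 37171.84 = 802.86
r = -703.41 / √(762.66 × 802.86) = -703.41 / 782.5019 ≈ -0.899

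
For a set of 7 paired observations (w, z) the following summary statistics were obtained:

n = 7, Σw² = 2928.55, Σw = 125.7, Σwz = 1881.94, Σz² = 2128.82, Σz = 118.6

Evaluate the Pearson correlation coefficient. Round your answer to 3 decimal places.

r = (nΣwz − ΣwΣz) / √[(nΣw² − (Σw)²)(nΣz² − (Σz)²)]
Numerator: 7×1881.94 − 125.7×118.6 = -1734.44
Denominator: √[(20499.85 − 15800.49)(14901.74 − 14065.96)] = √[4699.36 × 835.78] = 1981.8252
r = -1734.44 / 1981.8252 ≈ -0.875

-0.875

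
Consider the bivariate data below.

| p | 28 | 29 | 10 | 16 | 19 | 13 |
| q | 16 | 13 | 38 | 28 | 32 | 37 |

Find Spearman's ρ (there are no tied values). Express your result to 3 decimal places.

Rank p: 5, 6, 1, 3, 4, 2
Rank q: 2, 1, 6, 3, 4, 5
d = rank(p) − rank(q): 3, 5, -5, 0, 0, -3; Σd² = 68
ρ = 1 − 6Σd² / [n(n²−1)] = 1 − 6×68 / (6×35) = 1 − 408/210 ≈ -0.943

-0.943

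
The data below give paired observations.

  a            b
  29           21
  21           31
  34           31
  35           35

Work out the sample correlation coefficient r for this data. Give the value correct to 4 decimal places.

n = 4, Σa = 119, Σb = 118, Σa² = 3663, Σb² = 3588, Σab = 3539
nΣab − ΣaΣb = 14156 − 14042 = 114
nΣa² − (Σa)² = 14652 − 14161 = 491; nΣb² − (Σb)² = 14352 − 13924 = 428
r = 114 / √(491 × 428) = 114 / 458.4190 ≈ 0.2487

0.2487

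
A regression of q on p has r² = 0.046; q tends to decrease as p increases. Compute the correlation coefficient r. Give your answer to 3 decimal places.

|r| = √0.046 = 0.214
The association is negative, so r = −0.214.

-0.214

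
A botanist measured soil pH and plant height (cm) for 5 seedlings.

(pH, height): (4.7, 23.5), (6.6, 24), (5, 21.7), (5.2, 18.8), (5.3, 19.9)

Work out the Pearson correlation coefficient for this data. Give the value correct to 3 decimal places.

n = 5, Σx = 26.8, Σy = 107.9, Σx² = 145.78, Σy² = 2348.59, Σxy = 580.58
nΣxy − ΣxΣy = 2902.9 − 2891.72 = 11.18
nΣx² − (Σx)² = 728.9 − 718.24 = 10.66; nΣy² − (Σy)² = 11742.95 − 11642.41 = 100.54
r = 11.18 / √(10.66 × 100.54) = 11.18 / 32.7377 ≈ 0.342

0.342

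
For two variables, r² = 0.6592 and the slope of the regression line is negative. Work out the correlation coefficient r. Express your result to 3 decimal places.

-0.812

|r| = √0.6592 = 0.812
The association is negative, so r = −0.812.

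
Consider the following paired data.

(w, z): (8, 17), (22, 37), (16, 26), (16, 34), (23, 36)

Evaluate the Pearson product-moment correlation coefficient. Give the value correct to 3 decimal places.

0.926

n = 5, Σw = 85, Σz = 150, Σw² = 1589, Σz² = 4786, Σwz = 2738
nΣwz − ΣwΣz = 13690 − 12750 = 940
nΣw² − (Σw)² = 7945 − 7225 = 720; nΣz² − (Σz)² = 23930 − 22500 = 1430
r = 940 / √(720 × 1430) = 940 / 1014.6921 ≈ 0.926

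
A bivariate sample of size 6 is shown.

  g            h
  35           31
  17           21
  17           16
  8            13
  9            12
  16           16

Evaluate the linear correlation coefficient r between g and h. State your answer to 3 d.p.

0.966

n = 6, Σg = 102, Σh = 109, Σg² = 2204, Σh² = 2227, Σgh = 2182
nΣgh − ΣgΣh = 13092 − 11118 = 1974
nΣg² − (Σg)² = 13224 − 10404 = 2820; nΣh² − (Σh)² = 13362 − 11881 = 1481
r = 1974 / √(2820 × 1481) = 1974 / 2043.6291 ≈ 0.966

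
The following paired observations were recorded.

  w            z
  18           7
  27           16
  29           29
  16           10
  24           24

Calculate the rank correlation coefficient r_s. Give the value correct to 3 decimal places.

Rank w: 2, 4, 5, 1, 3
Rank z: 1, 3, 5, 2, 4
d = rank(w) − rank(z): 1, 1, 0, -1, -1; Σd² = 4
ρ = 1 − 6Σd² / [n(n²−1)] = 1 − 6×4 / (5×24) = 1 − 24/120 ≈ 0.800

0.800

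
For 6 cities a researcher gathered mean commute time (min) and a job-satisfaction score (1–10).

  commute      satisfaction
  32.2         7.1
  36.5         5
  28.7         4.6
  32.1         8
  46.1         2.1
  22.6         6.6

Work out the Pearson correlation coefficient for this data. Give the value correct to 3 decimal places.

-0.683

n = 6, Σx = 198.2, Σy = 33.4, Σx² = 6859.16, Σy² = 208.54, Σxy = 1045.91
nΣxy − ΣxΣy = 6275.46 − 6619.88 = -344.42
nΣx² − (Σx)² = 41154.96 − 39283.24 = 1871.72; nΣy² − (Σy)² = 1251.24 − 1115.56 = 135.68
r = -344.42 / √(1871.72 × 135.68) = -344.42 / 503.9395 ≈ -0.683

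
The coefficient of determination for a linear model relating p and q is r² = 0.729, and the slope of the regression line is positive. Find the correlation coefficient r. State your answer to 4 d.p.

0.8538

|r| = √0.729 = 0.8538
The association is positive, so r = 0.8538.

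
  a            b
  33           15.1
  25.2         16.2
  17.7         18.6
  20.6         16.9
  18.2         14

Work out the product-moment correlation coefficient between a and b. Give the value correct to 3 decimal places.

-0.333

n = 5, Σa = 114.7, Σb = 80.8, Σa² = 2792.93, Σb² = 1318.02, Σab = 1838.7
nΣab − ΣaΣb = 9193.5 − 9267.76 = -74.26
nΣa² − (Σa)² = 13964.65 − 13156.09 = 808.56; nΣb² − (Σb)² = 6590.1 − 6528.64 = 61.46
r = -74.26 / √(808.56 × 61.46) = -74.26 / 222.9217 ≈ -0.333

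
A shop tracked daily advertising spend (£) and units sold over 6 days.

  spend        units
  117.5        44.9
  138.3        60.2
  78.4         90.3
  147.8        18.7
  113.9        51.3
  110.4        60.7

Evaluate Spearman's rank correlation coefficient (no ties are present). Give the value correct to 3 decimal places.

Rank spend: 4, 5, 1, 6, 3, 2
Rank units: 2, 4, 6, 1, 3, 5
d = rank(spend) − rank(units): 2, 1, -5, 5, 0, -3; Σd² = 64
ρ = 1 − 6Σd² / [n(n²−1)] = 1 − 6×64 / (6×35) = 1 − 384/210 ≈ -0.829

-0.829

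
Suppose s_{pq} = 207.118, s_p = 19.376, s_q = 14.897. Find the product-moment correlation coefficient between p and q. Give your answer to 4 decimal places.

r = Cov(p,q) / (s_p · s_q) = 207.118 / (19.376 × 14.897)
  = 207.118 / 288.6443 ≈ 0.7176

0.7176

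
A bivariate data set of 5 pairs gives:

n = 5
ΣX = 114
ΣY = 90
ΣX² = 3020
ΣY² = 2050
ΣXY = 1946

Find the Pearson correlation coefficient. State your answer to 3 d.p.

-0.249

r = (nΣXY − ΣXΣY) / √[(nΣX² − (ΣX)²)(nΣY² − (ΣY)²)]
Numerator: 5×1946 − 114×90 = -530
Denominator: √[(15100 − 12996)(10250 − 8100)] = √[2104 × 2150] = 2126.8756
r = -530 / 2126.8756 ≈ -0.249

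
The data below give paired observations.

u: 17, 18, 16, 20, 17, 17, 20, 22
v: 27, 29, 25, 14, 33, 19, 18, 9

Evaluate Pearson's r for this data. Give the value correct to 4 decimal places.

-0.8027

n = 8, Σu = 147, Σv = 174, Σu² = 2731, Σv² = 4246, Σuv = 3103
nΣuv − ΣuΣv = 24824 − 25578 = -754
nΣu² − (Σu)² = 21848 − 21609 = 239; nΣv² − (Σv)² = 33968 − 30276 = 3692
r = -754 / √(239 × 3692) = -754 / 939.3551 ≈ -0.8027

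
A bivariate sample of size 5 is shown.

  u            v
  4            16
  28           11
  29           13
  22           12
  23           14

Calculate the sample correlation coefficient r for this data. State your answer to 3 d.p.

n = 5, Σu = 106, Σv = 66, Σu² = 2654, Σv² = 886, Σuv = 1335
nΣuv − ΣuΣv = 6675 − 6996 = -321
nΣu² − (Σu)² = 13270 − 11236 = 2034; nΣv² − (Σv)² = 4430 − 4356 = 74
r = -321 / √(2034 × 74) = -321 / 387.9639 ≈ -0.827

-0.827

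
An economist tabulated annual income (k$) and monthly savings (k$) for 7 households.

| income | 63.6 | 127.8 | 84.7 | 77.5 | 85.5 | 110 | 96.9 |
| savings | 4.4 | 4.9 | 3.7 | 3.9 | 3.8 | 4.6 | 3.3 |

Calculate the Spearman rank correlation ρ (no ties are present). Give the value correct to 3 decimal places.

0.321

Rank income: 1, 7, 3, 2, 4, 6, 5
Rank savings: 5, 7, 2, 4, 3, 6, 1
d = rank(income) − rank(savings): -4, 0, 1, -2, 1, 0, 4; Σd² = 38
ρ = 1 − 6Σd² / [n(n²−1)] = 1 − 6×38 / (7×48) = 1 − 228/336 ≈ 0.321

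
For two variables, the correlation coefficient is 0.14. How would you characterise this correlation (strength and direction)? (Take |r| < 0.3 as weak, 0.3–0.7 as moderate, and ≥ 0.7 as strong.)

r = 0.14 > 0 so the relationship is positive.
|r| = 0.14, which falls in the weak range.

weak positive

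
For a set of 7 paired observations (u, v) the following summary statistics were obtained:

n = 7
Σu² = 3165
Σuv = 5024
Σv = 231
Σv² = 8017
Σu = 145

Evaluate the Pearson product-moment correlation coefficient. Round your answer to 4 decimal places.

0.9477

r = (nΣuv − ΣuΣv) / √[(nΣu² − (Σu)²)(nΣv² − (Σv)²)]
Numerator: 7×5024 − 145×231 = 1673
Denominator: √[(22155 − 21025)(56119 − 53361)] = √[1130 × 2758] = 1765.3725
r = 1673 / 1765.3725 ≈ 0.9477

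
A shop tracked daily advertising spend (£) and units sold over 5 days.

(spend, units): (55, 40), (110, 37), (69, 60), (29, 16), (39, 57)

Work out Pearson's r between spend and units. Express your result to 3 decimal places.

0.184

n = 5, Σx = 302, Σy = 210, Σx² = 22248, Σy² = 10074, Σxy = 13097
nΣxy − ΣxΣy = 65485 − 63420 = 2065
nΣx² − (Σx)² = 111240 − 91204 = 20036; nΣy² − (Σy)² = 50370 − 44100 = 6270
r = 2065 / √(20036 × 6270) = 2065 / 11208.2880 ≈ 0.184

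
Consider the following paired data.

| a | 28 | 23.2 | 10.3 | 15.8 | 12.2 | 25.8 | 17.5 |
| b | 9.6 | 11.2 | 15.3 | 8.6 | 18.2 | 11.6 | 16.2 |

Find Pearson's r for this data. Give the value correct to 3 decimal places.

-0.633

n = 7, Σa = 132.8, Σb = 90.7, Σa² = 2798.7, Σb² = 1253.89, Σab = 1626.93
nΣab − ΣaΣb = 11388.51 − 12044.96 = -656.45
nΣa² − (Σa)² = 19590.9 − 17635.84 = 1955.06; nΣb² − (Σb)² = 8777.23 − 8226.49 = 550.74
r = -656.45 / √(1955.06 × 550.74) = -656.45 / 1037.6559 ≈ -0.633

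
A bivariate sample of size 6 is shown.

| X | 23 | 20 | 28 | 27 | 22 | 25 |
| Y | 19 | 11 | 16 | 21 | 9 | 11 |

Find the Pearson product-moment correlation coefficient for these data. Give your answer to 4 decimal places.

n = 6, ΣX = 145, ΣY = 87, ΣX² = 3551, ΣY² = 1381, ΣXY = 2145
nΣXY − ΣXΣY = 12870 − 12615 = 255
nΣX² − (ΣX)² = 21306 − 21025 = 281; nΣY² − (ΣY)² = 8286 − 7569 = 717
r = 255 / √(281 × 717) = 255 / 448.8619 ≈ 0.5681

0.5681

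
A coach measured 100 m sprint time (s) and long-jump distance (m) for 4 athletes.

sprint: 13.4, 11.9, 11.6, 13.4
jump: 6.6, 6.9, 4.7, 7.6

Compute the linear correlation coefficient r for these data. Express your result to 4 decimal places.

0.6929

n = 4, Σx = 50.3, Σy = 25.8, Σx² = 635.29, Σy² = 171.02, Σxy = 326.91
nΣxy − ΣxΣy = 1307.64 − 1297.74 = 9.9
nΣx² − (Σx)² = 2541.16 − 2530.09 = 11.07; nΣy² − (Σy)² = 684.08 − 665.64 = 18.44
r = 9.9 / √(11.07 × 18.44) = 9.9 / 14.2874 ≈ 0.6929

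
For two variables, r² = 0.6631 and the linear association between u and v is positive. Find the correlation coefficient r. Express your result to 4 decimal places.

|r| = √0.6631 = 0.8143
The association is positive, so r = 0.8143.

0.8143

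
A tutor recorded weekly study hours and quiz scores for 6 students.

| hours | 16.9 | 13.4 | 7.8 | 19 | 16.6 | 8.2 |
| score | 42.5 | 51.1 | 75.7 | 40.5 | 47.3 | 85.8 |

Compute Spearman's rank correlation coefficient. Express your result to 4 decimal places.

Rank hours: 5, 3, 1, 6, 4, 2
Rank score: 2, 4, 5, 1, 3, 6
d = rank(hours) − rank(score): 3, -1, -4, 5, 1, -4; Σd² = 68
ρ = 1 − 6Σd² / [n(n²−1)] = 1 − 6×68 / (6×35) = 1 − 408/210 ≈ -0.9429

-0.9429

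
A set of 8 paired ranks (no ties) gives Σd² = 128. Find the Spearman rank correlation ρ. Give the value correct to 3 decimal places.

-0.524

ρ = 1 − 6Σd² / [n(n²−1)] = 1 − 6×128 / (8×63)
  = 1 − 768/504 = 1 − 1.5238 ≈ -0.524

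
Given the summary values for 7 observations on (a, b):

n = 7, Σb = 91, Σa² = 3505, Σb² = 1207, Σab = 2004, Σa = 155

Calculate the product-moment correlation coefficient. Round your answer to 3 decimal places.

-0.263

r = (nΣab − ΣaΣb) / √[(nΣa² − (Σa)²)(nΣb² − (Σb)²)]
Numerator: 7×2004 − 155×91 = -77
Denominator: √[(24535 − 24025)(8449 − 8281)] = √[510 × 168] = 292.7115
r = -77 / 292.7115 ≈ -0.263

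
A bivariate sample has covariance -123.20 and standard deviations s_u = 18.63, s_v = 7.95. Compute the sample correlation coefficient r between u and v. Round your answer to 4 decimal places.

r = Cov(u,v) / (s_u · s_v) = -123.20 / (18.63 × 7.95)
  = -123.20 / 148.1085 ≈ -0.8318

-0.8318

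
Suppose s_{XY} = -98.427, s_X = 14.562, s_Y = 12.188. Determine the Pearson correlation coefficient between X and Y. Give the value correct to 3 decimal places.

-0.555

r = Cov(X,Y) / (s_X · s_Y) = -98.427 / (14.562 × 12.188)
  = -98.427 / 177.4817 ≈ -0.555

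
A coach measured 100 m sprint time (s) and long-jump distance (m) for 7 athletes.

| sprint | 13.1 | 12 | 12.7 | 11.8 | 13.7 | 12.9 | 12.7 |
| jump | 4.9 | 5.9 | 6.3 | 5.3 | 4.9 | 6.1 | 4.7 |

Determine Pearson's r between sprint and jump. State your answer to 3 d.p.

n = 7, Σx = 88.9, Σy = 38.1, Σx² = 1131.53, Σy² = 209.91, Σxy = 483.05
nΣxy − ΣxΣy = 3381.35 − 3387.09 = -5.74
nΣx² − (Σx)² = 7920.71 − 7903.21 = 17.5; nΣy² − (Σy)² = 1469.37 − 1451.61 = 17.76
r = -5.74 / √(17.5 × 17.76) = -5.74 / 17.6295 ≈ -0.326

-0.326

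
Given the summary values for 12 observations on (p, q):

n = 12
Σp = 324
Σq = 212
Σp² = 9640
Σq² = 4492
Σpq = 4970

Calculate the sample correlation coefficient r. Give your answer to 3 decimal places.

r = (nΣpq − ΣpΣq) / √[(nΣp² − (Σp)²)(nΣq² − (Σq)²)]
Numerator: 12×4970 − 324×212 = -9048
Denominator: √[(115680 − 104976)(53904 − 44944)] = √[10704 × 8960] = 9793.2548
r = -9048 / 9793.2548 ≈ -0.924

-0.924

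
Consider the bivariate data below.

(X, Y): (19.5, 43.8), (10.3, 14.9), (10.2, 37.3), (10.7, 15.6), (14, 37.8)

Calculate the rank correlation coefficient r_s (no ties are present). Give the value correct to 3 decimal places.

Rank X: 5, 2, 1, 3, 4
Rank Y: 5, 1, 3, 2, 4
d = rank(X) − rank(Y): 0, 1, -2, 1, 0; Σd² = 6
ρ = 1 − 6Σd² / [n(n²−1)] = 1 − 6×6 / (5×24) = 1 − 36/120 ≈ 0.700

0.700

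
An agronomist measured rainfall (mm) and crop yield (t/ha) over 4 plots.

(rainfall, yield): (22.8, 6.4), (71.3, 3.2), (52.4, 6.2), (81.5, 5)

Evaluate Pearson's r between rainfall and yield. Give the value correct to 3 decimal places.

-0.696

n = 4, Σx = 228, Σy = 20.8, Σx² = 14991.54, Σy² = 114.64, Σxy = 1106.46
nΣxy − ΣxΣy = 4425.84 − 4742.4 = -316.56
nΣx² − (Σx)² = 59966.16 − 51984 = 7982.16; nΣy² − (Σy)² = 458.56 − 432.64 = 25.92
r = -316.56 / √(7982.16 × 25.92) = -316.56 / 454.8600 ≈ -0.696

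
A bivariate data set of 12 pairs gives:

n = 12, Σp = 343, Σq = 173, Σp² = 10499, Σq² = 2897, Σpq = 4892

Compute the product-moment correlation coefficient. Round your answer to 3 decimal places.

-0.100

r = (nΣpq − ΣpΣq) / √[(nΣp² − (Σp)²)(nΣq² − (Σq)²)]
Numerator: 12×4892 − 343×173 = -635
Denominator: √[(125988 − 117649)(34764 − 29929)] = √[8339 × 4835] = 6349.7295
r = -635 / 6349.7295 ≈ -0.100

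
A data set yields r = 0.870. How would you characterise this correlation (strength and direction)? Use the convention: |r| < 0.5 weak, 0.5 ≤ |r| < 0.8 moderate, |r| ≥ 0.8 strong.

strong positive

r = 0.870 > 0 so the relationship is positive.
|r| = 0.870, which falls in the strong range.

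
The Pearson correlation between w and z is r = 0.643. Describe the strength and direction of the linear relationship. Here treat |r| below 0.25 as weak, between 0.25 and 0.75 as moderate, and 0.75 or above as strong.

moderate positive

r = 0.643 > 0 so the relationship is positive.
|r| = 0.643, which falls in the moderate range.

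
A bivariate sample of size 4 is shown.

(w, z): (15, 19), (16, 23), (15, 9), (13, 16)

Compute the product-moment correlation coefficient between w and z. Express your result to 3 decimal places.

n = 4, Σw = 59, Σz = 67, Σw² = 875, Σz² = 1227, Σwz = 996
nΣwz − ΣwΣz = 3984 − 3953 = 31
nΣw² − (Σw)² = 3500 − 3481 = 19; nΣz² − (Σz)² = 4908 − 4489 = 419
r = 31 / √(19 × 419) = 31 / 89.2244 ≈ 0.347

0.347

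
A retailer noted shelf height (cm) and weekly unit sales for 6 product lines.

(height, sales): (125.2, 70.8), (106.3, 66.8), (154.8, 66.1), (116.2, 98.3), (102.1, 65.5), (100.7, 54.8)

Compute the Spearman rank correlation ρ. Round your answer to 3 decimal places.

0.600

Rank height: 5, 3, 6, 4, 2, 1
Rank sales: 5, 4, 3, 6, 2, 1
d = rank(height) − rank(sales): 0, -1, 3, -2, 0, 0; Σd² = 14
ρ = 1 − 6Σd² / [n(n²−1)] = 1 − 6×14 / (6×35) = 1 − 84/210 ≈ 0.600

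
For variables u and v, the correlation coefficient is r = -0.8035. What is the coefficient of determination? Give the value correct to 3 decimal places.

0.646

r² = (-0.8035)² = 0.646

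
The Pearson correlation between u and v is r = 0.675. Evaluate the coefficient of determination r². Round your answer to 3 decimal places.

0.456

r² = (0.675)² = 0.456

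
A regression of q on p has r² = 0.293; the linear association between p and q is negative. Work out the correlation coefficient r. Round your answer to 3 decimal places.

|r| = √0.293 = 0.541
The association is negative, so r = −0.541.

-0.541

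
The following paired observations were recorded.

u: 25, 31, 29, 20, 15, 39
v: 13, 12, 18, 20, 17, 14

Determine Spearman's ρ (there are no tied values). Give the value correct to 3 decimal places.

Rank u: 3, 5, 4, 2, 1, 6
Rank v: 2, 1, 5, 6, 4, 3
d = rank(u) − rank(v): 1, 4, -1, -4, -3, 3; Σd² = 52
ρ = 1 − 6Σd² / [n(n²−1)] = 1 − 6×52 / (6×35) = 1 − 312/210 ≈ -0.486

-0.486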